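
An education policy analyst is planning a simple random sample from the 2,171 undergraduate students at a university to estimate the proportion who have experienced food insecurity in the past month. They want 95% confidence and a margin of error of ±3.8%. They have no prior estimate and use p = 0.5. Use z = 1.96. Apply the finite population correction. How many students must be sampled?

510

Unadjusted: n₀ = 1.96² × 0.50 × 0.50 / 0.038² ≈ 665.10, so n₀ = 666.
Finite population correction with N = 2,171: n = n₀ / (1 + (n₀−1)/N) = 666 / (1 + 665/2171) = 666 / 1.3063 ≈ 509.83.
Rounding up, n = 510.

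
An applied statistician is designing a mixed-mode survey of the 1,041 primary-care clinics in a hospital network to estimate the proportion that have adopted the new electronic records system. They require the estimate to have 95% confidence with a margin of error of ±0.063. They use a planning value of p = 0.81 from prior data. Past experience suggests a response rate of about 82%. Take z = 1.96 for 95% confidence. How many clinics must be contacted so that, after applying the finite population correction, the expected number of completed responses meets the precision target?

160

Completed interviews needed (unadjusted): n₀ = 1.96² × 0.1539 / 0.063² ≈ 148.96 → 149.
FPC for N = 1,041: n = 149 / (1 + 148/1041) = 149 / 1.1422 ≈ 130.45 → 131.
At an 82% response rate, contacts needed = 131 / 0.82 ≈ 159.76 → 160.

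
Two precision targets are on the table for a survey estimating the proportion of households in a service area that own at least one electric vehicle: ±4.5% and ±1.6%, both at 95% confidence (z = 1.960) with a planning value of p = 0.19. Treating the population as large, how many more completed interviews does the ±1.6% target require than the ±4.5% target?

At ±4.5%: n = 1.960² × 0.1539 / 0.045² ≈ 291.96 → 292.
At ±1.6%: n = 1.960² × 0.1539 / 0.016² ≈ 2309.46 → 2310.
Additional respondents: 2310 − 292 = 2018.

2018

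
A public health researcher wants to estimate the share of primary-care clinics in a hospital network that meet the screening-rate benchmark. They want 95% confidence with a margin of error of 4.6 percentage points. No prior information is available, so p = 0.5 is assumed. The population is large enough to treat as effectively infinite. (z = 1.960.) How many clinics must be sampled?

With p = 0.5, p(1−p) = 0.25.
n = z²·p(1−p)/E² = 1.960² × 0.2500 / 0.046² = 3.8416 × 0.2500 / 0.002116 ≈ 453.88.
Rounding up gives n = 454.

454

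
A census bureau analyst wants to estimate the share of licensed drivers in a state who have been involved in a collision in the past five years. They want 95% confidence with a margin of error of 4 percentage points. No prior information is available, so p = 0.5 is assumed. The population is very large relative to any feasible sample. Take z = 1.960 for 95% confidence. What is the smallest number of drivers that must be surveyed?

601

With p = 0.5, p(1−p) = 0.25.
n = z²·p(1−p)/E² = 1.960² × 0.2500 / 0.040² = 3.8416 × 0.2500 / 0.001600 ≈ 600.25.
Rounding up gives n = 601.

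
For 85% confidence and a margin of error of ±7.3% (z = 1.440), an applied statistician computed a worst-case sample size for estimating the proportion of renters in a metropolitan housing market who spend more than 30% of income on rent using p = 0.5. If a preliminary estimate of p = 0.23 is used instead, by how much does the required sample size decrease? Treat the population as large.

Conservative (p = 0.5): n = 1.440² × 0.25 / 0.073² ≈ 97.28 → 98.
Using p = 0.23: p(1−p) = 0.1771, so n = 1.440² × 0.1771 / 0.073² ≈ 68.91 → 69.
Reduction: 98 − 69 = 29.

29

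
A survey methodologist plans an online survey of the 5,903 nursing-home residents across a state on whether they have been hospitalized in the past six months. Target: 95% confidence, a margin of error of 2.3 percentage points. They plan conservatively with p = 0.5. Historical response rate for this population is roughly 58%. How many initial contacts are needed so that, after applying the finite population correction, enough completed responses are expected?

2395

For 95% confidence, z = 1.960.
Completed interviews needed (unadjusted): n₀ = 1.960² × 0.2500 / 0.023² ≈ 1815.50 → 1816.
FPC for N = 5,903: n = 1816 / (1 + 1815/5903) = 1816 / 1.3075 ≈ 1388.94 → 1389.
At a 58% response rate, contacts needed = 1389 / 0.58 ≈ 2394.83 → 2395.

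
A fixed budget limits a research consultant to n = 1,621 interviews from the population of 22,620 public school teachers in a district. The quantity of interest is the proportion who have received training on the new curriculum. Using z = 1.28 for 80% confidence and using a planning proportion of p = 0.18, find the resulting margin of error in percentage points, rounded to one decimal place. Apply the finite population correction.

Finite-population factor: (N−n)/(N−1) = (22620−1621)/(22620−1) = 0.9284.
SE(p̂) = √[p(1−p)/n · (N−n)/(N−1)] = √[0.1476/1621 × 0.9284] = 0.00919.
E = z × SE = 1.28 × 0.00919 = 0.01177 ≈ 1.2 percentage points.

1.2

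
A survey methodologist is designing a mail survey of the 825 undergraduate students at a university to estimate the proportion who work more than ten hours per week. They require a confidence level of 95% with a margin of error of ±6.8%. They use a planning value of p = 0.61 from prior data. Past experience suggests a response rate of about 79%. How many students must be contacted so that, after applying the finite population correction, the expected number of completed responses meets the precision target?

For 95% confidence, z = 1.960.
Completed interviews needed (unadjusted): n₀ = 1.960² × 0.2379 / 0.068² ≈ 197.65 → 198.
FPC for N = 825: n = 198 / (1 + 197/825) = 198 / 1.2388 ≈ 159.83 → 160.
At a 79% response rate, contacts needed = 160 / 0.79 ≈ 202.53 → 203.

203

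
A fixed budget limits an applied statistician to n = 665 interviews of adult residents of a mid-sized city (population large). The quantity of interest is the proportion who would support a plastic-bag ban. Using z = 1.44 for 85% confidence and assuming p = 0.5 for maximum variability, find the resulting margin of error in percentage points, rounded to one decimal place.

2.8

SE(p̂) = √[p(1−p)/n] = √[0.2500/665] = 0.01939.
E = z × SE = 1.44 × 0.01939 = 0.02792, or 2.8 percentage points.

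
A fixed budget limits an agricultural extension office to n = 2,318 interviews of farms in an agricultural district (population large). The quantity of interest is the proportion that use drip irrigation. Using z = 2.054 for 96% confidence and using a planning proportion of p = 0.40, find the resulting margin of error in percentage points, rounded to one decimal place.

SE(p̂) = √[p(1−p)/n] = √[0.2400/2318] = 0.01018.
E = z × SE = 2.054 × 0.01018 = 0.02090, or 2.1 percentage points.

2.1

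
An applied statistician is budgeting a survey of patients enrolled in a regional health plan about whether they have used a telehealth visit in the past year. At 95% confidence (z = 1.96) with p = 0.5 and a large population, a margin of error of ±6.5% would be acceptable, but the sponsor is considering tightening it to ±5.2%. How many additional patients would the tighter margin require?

128

At ±6.5%: n = 1.96² × 0.2500 / 0.065² ≈ 227.31 → 228.
At ±5.2%: n = 1.96² × 0.2500 / 0.052² ≈ 355.18 → 356.
Additional respondents: 356 − 228 = 128.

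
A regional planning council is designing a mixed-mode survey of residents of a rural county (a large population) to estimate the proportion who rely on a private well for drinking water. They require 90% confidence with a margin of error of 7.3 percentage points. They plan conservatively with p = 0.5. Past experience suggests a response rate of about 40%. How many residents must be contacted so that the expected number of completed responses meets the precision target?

318

For 90% confidence, z = 1.645.
Completed interviews needed: n₀ = 1.645² × 0.2500 / 0.073² ≈ 126.95 → 127.
At a 40% response rate, contacts needed = 127 / 0.40 ≈ 317.50 → 318.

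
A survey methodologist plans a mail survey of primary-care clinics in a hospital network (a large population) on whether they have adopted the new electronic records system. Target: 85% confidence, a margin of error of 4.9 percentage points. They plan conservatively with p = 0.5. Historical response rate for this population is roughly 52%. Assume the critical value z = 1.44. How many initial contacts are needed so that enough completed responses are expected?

416

Completed interviews needed: n₀ = 1.44² × 0.2500 / 0.049² ≈ 215.91 → 216.
At a 52% response rate, contacts needed = 216 / 0.52 ≈ 415.38 → 416.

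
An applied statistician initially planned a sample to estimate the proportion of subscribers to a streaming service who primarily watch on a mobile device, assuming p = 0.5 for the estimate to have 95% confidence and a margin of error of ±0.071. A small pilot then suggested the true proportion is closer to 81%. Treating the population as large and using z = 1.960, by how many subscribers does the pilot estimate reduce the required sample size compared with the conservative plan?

Conservative (p = 0.5): n = 1.960² × 0.25 / 0.071² ≈ 190.52 → 191.
Using p = 0.81: p(1−p) = 0.1539, so n = 1.960² × 0.1539 / 0.071² ≈ 117.28 → 118.
Reduction: 191 − 118 = 73.

73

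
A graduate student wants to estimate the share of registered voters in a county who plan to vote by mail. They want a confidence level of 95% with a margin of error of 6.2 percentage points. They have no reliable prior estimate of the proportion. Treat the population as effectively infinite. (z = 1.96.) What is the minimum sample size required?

250

With no prior estimate, use p = 0.5, giving p(1−p) = 0.25.
n = z²·p(1−p)/E² = 1.96² × 0.2500 / 0.062² = 3.8416 × 0.2500 / 0.003844 ≈ 249.84.
Rounding up gives n = 250.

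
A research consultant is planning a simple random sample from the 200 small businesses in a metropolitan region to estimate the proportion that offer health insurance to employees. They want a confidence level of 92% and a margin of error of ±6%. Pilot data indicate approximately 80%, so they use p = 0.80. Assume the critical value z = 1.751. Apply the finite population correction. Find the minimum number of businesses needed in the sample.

82

Unadjusted: n₀ = 1.751² × 0.80 × 0.20 / 0.060² ≈ 136.27, so n₀ = 137.
Finite population correction with N = 200: n = n₀ / (1 + (n₀−1)/N) = 137 / (1 + 136/200) = 137 / 1.6800 ≈ 81.55.
Rounding up, n = 82.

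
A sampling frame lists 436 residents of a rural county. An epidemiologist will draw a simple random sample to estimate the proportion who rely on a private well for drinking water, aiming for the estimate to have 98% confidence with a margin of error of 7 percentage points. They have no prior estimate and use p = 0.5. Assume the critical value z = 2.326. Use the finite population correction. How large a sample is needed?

Unadjusted: n₀ = 2.326² × 0.50 × 0.50 / 0.070² ≈ 276.03, so n₀ = 277.
Finite population correction with N = 436: n = n₀ / (1 + (n₀−1)/N) = 277 / (1 + 276/436) = 277 / 1.6330 ≈ 169.62.
Rounding up, n = 170.

170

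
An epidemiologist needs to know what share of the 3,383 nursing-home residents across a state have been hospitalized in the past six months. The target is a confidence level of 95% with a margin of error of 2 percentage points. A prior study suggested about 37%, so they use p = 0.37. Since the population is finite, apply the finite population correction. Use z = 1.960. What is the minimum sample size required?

1348

Unadjusted: n₀ = 1.960² × 0.37 × 0.63 / 0.020² ≈ 2238.69, so n₀ = 2239.
Finite population correction with N = 3,383: n = n₀ / (1 + (n₀−1)/N) = 2239 / (1 + 2238/3383) = 2239 / 1.6615 ≈ 1347.54.
Rounding up, n = 1348.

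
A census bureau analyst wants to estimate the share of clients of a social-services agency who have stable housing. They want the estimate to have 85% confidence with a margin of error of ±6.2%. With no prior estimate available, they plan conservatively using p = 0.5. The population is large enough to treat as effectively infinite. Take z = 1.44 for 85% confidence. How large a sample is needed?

With p = 0.5, p(1−p) = 0.25.
n = z²·p(1−p)/E² = 1.44² × 0.2500 / 0.062² = 2.0736 × 0.2500 / 0.003844 ≈ 134.86.
Rounding up gives n = 135.

135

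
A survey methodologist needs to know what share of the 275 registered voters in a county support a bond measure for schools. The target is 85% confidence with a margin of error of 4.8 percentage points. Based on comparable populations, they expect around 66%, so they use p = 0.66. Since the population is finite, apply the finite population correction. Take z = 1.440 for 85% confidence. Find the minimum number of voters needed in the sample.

Unadjusted: n₀ = 1.440² × 0.66 × 0.34 / 0.048² ≈ 201.96, so n₀ = 202.
Finite population correction with N = 275: n = n₀ / (1 + (n₀−1)/N) = 202 / (1 + 201/275) = 202 / 1.7309 ≈ 116.70.
Rounding up, n = 117.

117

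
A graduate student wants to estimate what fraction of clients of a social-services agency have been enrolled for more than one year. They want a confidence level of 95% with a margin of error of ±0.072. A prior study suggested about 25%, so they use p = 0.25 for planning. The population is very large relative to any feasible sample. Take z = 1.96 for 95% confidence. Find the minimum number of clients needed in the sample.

With p = 0.25, p(1−p) = 0.1875.
n = z²·p(1−p)/E² = 1.96² × 0.1875 / 0.072² = 3.8416 × 0.1875 / 0.005184 ≈ 138.95.
Rounding up gives n = 139.

139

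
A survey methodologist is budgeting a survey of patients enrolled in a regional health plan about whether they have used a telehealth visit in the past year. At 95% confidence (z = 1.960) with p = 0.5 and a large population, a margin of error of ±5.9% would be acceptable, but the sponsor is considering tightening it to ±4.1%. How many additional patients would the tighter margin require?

296

At ±5.9%: n = 1.960² × 0.2500 / 0.059² ≈ 275.90 → 276.
At ±4.1%: n = 1.960² × 0.2500 / 0.041² ≈ 571.33 → 572.
Additional respondents: 572 − 276 = 296.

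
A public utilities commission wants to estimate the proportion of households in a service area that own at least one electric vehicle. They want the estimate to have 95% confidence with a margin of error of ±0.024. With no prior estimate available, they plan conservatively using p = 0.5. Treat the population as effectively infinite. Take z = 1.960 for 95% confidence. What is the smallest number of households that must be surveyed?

With p = 0.5, p(1−p) = 0.25.
n = z²·p(1−p)/E² = 1.960² × 0.2500 / 0.024² = 3.8416 × 0.2500 / 0.000576 ≈ 1667.36.
Rounding up gives n = 1668.

1668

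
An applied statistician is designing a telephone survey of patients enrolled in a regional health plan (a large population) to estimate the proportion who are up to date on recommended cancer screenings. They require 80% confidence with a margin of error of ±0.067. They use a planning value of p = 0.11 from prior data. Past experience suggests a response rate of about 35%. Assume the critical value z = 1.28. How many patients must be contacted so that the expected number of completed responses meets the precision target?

103

Completed interviews needed: n₀ = 1.28² × 0.0979 / 0.067² ≈ 35.73 → 36.
At a 35% response rate, contacts needed = 36 / 0.35 ≈ 102.86 → 103.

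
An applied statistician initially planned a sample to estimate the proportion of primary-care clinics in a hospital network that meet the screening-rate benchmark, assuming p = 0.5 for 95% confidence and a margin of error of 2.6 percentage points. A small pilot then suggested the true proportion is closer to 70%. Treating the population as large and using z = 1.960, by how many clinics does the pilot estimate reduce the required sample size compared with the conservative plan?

Conservative (p = 0.5): n = 1.960² × 0.25 / 0.026² ≈ 1420.71 → 1421.
Using p = 0.70: p(1−p) = 0.2100, so n = 1.960² × 0.2100 / 0.026² ≈ 1193.40 → 1194.
Reduction: 1421 − 1194 = 227.

227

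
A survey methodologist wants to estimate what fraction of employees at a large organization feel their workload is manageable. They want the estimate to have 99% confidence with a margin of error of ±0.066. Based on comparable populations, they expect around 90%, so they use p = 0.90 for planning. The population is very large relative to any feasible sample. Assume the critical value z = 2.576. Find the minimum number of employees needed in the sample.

With p = 0.90, p(1−p) = 0.0900.
n = z²·p(1−p)/E² = 2.576² × 0.0900 / 0.066² = 6.6358 × 0.0900 / 0.004356 ≈ 137.10.
Rounding up gives n = 138.

138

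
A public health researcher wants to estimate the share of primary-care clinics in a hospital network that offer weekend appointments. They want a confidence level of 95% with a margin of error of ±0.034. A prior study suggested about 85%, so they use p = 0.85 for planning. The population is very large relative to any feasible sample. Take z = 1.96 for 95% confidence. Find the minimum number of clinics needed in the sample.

With p = 0.85, p(1−p) = 0.1275.
n = z²·p(1−p)/E² = 1.96² × 0.1275 / 0.034² = 3.8416 × 0.1275 / 0.001156 ≈ 423.71.
Rounding up gives n = 424.

424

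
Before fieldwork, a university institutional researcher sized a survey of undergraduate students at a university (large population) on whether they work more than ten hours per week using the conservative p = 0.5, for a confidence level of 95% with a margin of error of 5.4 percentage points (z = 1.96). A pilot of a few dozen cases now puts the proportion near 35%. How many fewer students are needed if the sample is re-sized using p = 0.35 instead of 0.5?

30

Conservative (p = 0.5): n = 1.96² × 0.25 / 0.054² ≈ 329.36 → 330.
Using p = 0.35: p(1−p) = 0.2275, so n = 1.96² × 0.2275 / 0.054² ≈ 299.71 → 300.
Reduction: 330 − 300 = 30.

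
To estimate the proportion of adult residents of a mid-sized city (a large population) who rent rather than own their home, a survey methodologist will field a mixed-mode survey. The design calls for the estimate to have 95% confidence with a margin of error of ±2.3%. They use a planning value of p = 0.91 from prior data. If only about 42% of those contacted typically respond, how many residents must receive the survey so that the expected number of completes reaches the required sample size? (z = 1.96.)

1417

Completed interviews needed: n₀ = 1.96² × 0.0819 / 0.023² ≈ 594.76 → 595.
At a 42% response rate, contacts needed = 595 / 0.42 ≈ 1416.67 → 1417.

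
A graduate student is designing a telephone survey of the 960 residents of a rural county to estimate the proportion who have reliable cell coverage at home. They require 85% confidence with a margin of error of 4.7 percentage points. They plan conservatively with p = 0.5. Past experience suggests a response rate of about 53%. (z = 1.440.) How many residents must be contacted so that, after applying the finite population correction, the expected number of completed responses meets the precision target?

357

Completed interviews needed (unadjusted): n₀ = 1.440² × 0.2500 / 0.047² ≈ 234.68 → 235.
FPC for N = 960: n = 235 / (1 + 234/960) = 235 / 1.2437 ≈ 188.94 → 189.
At a 53% response rate, contacts needed = 189 / 0.53 ≈ 356.60 → 357.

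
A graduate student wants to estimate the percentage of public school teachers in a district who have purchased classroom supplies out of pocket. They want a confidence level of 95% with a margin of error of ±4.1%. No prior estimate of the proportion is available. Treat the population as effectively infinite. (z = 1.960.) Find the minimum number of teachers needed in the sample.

572

With no prior estimate, use p = 0.5, giving p(1−p) = 0.25.
n = z²·p(1−p)/E² = 1.960² × 0.2500 / 0.041² = 3.8416 × 0.2500 / 0.001681 ≈ 571.33.
Rounding up gives n = 572.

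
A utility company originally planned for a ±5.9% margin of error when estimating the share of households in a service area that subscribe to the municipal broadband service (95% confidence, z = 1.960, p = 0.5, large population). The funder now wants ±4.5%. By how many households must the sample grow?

At ±5.9%: n = 1.960² × 0.2500 / 0.059² ≈ 275.90 → 276.
At ±4.5%: n = 1.960² × 0.2500 / 0.045² ≈ 474.27 → 475.
Additional respondents: 475 − 276 = 199.

199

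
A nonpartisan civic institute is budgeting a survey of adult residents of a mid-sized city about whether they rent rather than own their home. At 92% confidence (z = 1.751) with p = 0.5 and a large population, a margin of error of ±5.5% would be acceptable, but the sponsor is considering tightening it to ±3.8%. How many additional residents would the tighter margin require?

At ±5.5%: n = 1.751² × 0.2500 / 0.055² ≈ 253.39 → 254.
At ±3.8%: n = 1.751² × 0.2500 / 0.038² ≈ 530.82 → 531.
Additional respondents: 531 − 254 = 277.

277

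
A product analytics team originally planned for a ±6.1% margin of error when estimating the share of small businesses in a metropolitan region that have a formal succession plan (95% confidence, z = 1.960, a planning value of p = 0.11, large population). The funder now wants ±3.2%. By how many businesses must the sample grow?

At ±6.1%: n = 1.960² × 0.0979 / 0.061² ≈ 101.07 → 102.
At ±3.2%: n = 1.960² × 0.0979 / 0.032² ≈ 367.28 → 368.
Additional respondents: 368 − 102 = 266.

266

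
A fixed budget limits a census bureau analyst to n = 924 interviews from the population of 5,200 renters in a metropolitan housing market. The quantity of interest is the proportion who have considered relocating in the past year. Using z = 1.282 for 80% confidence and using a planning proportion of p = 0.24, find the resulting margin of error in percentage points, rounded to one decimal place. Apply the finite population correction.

Finite-population factor: (N−n)/(N−1) = (5200−924)/(5200−1) = 0.8225.
SE(p̂) = √[p(1−p)/n · (N−n)/(N−1)] = √[0.1824/924 × 0.8225] = 0.01274.
E = z × SE = 1.282 × 0.01274 = 0.01634 ≈ 1.6 percentage points.

1.6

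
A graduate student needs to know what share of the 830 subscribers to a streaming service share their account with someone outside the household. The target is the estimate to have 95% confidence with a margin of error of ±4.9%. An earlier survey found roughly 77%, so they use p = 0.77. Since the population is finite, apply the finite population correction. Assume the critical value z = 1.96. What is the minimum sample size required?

212

Unadjusted: n₀ = 1.96² × 0.77 × 0.23 / 0.049² ≈ 283.36, so n₀ = 284.
Finite population correction with N = 830: n = n₀ / (1 + (n₀−1)/N) = 284 / (1 + 283/830) = 284 / 1.3410 ≈ 211.79.
Rounding up, n = 212.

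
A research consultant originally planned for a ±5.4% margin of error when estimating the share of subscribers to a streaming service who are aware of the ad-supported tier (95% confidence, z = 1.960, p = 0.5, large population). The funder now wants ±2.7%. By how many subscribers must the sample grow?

988

At ±5.4%: n = 1.960² × 0.2500 / 0.054² ≈ 329.36 → 330.
At ±2.7%: n = 1.960² × 0.2500 / 0.027² ≈ 1317.42 → 1318.
Additional respondents: 1318 − 330 = 988.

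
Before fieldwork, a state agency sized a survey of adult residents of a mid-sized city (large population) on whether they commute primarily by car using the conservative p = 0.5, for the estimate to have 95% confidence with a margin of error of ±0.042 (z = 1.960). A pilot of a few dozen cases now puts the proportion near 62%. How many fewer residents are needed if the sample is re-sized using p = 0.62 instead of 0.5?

31

Conservative (p = 0.5): n = 1.960² × 0.25 / 0.042² ≈ 544.44 → 545.
Using p = 0.62: p(1−p) = 0.2356, so n = 1.960² × 0.2356 / 0.042² ≈ 513.08 → 514.
Reduction: 545 − 514 = 31.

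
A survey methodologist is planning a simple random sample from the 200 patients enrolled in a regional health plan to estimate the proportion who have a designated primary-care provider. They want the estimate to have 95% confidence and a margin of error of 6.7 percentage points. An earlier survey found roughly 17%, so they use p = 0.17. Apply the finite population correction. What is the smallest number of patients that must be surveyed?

76

For 95% confidence, z = 1.96.
Unadjusted: n₀ = 1.96² × 0.17 × 0.83 / 0.067² ≈ 120.75, so n₀ = 121.
Finite population correction with N = 200: n = n₀ / (1 + (n₀−1)/N) = 121 / (1 + 120/200) = 121 / 1.6000 ≈ 75.62.
Rounding up, n = 76.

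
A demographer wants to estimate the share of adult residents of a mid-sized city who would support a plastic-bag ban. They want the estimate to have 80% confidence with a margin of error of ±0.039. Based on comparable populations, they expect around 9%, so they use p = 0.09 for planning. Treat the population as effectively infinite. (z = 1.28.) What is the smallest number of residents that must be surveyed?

89

With p = 0.09, p(1−p) = 0.0819.
n = z²·p(1−p)/E² = 1.28² × 0.0819 / 0.039² = 1.6384 × 0.0819 / 0.001521 ≈ 88.22.
Rounding up gives n = 89.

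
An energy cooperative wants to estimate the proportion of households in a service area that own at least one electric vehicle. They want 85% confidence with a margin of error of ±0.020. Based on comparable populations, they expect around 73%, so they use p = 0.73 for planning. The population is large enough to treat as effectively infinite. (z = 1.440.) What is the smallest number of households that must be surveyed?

1022

With p = 0.73, p(1−p) = 0.1971.
n = z²·p(1−p)/E² = 1.440² × 0.1971 / 0.020² = 2.0736 × 0.1971 / 0.000400 ≈ 1021.77.
Rounding up gives n = 1022.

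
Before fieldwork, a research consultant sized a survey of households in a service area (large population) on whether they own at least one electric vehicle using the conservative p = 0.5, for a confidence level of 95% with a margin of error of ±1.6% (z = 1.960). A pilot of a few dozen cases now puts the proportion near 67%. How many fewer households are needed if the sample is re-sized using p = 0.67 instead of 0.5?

434

Conservative (p = 0.5): n = 1.960² × 0.25 / 0.016² ≈ 3751.56 → 3752.
Using p = 0.67: p(1−p) = 0.2211, so n = 1.960² × 0.2211 / 0.016² ≈ 3317.88 → 3318.
Reduction: 3752 − 3318 = 434.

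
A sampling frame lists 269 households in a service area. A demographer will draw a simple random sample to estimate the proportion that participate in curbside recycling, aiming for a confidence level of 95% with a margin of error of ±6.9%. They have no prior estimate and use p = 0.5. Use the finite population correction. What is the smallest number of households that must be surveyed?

116

For 95% confidence, z = 1.96.
Unadjusted: n₀ = 1.96² × 0.50 × 0.50 / 0.069² ≈ 201.72, so n₀ = 202.
Finite population correction with N = 269: n = n₀ / (1 + (n₀−1)/N) = 202 / (1 + 201/269) = 202 / 1.7472 ≈ 115.61.
Rounding up, n = 116.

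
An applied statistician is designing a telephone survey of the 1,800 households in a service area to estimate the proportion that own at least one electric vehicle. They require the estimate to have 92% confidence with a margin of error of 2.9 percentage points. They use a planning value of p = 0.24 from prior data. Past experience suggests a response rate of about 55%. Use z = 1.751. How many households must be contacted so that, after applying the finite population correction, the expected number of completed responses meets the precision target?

884

Completed interviews needed (unadjusted): n₀ = 1.751² × 0.1824 / 0.029² ≈ 664.97 → 665.
FPC for N = 1,800: n = 665 / (1 + 664/1800) = 665 / 1.3689 ≈ 485.80 → 486.
At a 55% response rate, contacts needed = 486 / 0.55 ≈ 883.64 → 884.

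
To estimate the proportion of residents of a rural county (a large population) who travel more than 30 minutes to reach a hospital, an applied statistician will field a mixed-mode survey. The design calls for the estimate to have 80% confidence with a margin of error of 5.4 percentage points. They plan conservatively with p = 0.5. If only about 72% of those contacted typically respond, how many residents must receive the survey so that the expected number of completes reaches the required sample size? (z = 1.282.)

196

Completed interviews needed: n₀ = 1.282² × 0.2500 / 0.054² ≈ 140.91 → 141.
At a 72% response rate, contacts needed = 141 / 0.72 ≈ 195.83 → 196.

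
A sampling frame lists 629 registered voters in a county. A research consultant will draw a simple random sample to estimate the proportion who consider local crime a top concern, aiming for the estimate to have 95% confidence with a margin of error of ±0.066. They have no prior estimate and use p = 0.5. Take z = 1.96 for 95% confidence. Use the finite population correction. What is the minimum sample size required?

Unadjusted: n₀ = 1.96² × 0.50 × 0.50 / 0.066² ≈ 220.48, so n₀ = 221.
Finite population correction with N = 629: n = n₀ / (1 + (n₀−1)/N) = 221 / (1 + 220/629) = 221 / 1.3498 ≈ 163.73.
Rounding up, n = 164.

164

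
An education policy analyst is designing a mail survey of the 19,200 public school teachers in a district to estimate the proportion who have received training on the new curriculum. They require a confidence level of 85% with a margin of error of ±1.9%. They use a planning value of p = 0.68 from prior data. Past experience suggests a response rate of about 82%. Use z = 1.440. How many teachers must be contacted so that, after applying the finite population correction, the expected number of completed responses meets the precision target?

Completed interviews needed (unadjusted): n₀ = 1.440² × 0.2176 / 0.019² ≈ 1249.90 → 1250.
FPC for N = 19,200: n = 1250 / (1 + 1249/19200) = 1250 / 1.0651 ≈ 1173.65 → 1174.
At an 82% response rate, contacts needed = 1174 / 0.82 ≈ 1431.71 → 1432.

1432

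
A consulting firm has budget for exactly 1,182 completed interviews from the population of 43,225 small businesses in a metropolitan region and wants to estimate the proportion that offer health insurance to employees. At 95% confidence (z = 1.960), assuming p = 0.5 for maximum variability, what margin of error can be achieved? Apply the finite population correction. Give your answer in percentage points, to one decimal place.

2.8

Finite-population factor: (N−n)/(N−1) = (43225−1182)/(43225−1) = 0.9727.
SE(p̂) = √[p(1−p)/n · (N−n)/(N−1)] = √[0.2500/1182 × 0.9727] = 0.01434.
E = z × SE = 1.960 × 0.01434 = 0.02811 ≈ 2.8 percentage points.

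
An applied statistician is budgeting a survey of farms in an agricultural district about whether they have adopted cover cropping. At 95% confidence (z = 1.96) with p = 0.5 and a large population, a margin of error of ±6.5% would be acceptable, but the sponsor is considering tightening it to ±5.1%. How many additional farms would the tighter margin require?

At ±6.5%: n = 1.96² × 0.2500 / 0.065² ≈ 227.31 → 228.
At ±5.1%: n = 1.96² × 0.2500 / 0.051² ≈ 369.24 → 370.
Additional respondents: 370 − 228 = 142.

142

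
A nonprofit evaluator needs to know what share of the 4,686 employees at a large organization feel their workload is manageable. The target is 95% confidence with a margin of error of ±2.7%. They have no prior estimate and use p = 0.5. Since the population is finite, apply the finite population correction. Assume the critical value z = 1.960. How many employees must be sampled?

Unadjusted: n₀ = 1.960² × 0.50 × 0.50 / 0.027² ≈ 1317.42, so n₀ = 1318.
Finite population correction with N = 4,686: n = n₀ / (1 + (n₀−1)/N) = 1318 / (1 + 1317/4686) = 1318 / 1.2810 ≈ 1028.84.
Rounding up, n = 1029.

1029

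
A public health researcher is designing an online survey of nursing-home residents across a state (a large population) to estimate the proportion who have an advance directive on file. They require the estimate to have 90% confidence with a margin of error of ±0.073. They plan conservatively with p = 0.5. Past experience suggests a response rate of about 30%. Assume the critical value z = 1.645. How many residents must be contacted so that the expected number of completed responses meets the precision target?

Completed interviews needed: n₀ = 1.645² × 0.2500 / 0.073² ≈ 126.95 → 127.
At a 30% response rate, contacts needed = 127 / 0.30 ≈ 423.33 → 424.

424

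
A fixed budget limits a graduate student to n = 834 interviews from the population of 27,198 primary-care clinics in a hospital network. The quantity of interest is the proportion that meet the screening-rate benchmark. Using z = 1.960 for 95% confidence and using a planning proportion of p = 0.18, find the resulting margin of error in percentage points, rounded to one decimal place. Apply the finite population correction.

2.6

Finite-population factor: (N−n)/(N−1) = (27198−834)/(27198−1) = 0.9694.
SE(p̂) = √[p(1−p)/n · (N−n)/(N−1)] = √[0.1476/834 × 0.9694] = 0.01310.
E = z × SE = 1.960 × 0.01310 = 0.02567 ≈ 2.6 percentage points.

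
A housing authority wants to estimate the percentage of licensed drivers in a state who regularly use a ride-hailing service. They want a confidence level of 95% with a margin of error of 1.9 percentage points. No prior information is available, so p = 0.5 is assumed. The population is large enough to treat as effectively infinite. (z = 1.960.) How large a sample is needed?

2661

With p = 0.5, p(1−p) = 0.25.
n = z²·p(1−p)/E² = 1.960² × 0.2500 / 0.019² = 3.8416 × 0.2500 / 0.000361 ≈ 2660.39.
Rounding up gives n = 2661.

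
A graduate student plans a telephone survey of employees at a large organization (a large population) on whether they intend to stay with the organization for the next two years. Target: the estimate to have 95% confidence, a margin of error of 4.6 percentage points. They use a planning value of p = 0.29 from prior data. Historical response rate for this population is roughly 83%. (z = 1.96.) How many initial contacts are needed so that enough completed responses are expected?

451

Completed interviews needed: n₀ = 1.96² × 0.2059 / 0.046² ≈ 373.81 → 374.
At an 83% response rate, contacts needed = 374 / 0.83 ≈ 450.60 → 451.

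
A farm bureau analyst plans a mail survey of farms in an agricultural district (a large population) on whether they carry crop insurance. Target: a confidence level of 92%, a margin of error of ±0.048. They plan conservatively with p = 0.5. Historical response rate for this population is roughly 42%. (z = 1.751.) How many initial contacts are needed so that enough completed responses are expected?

793

Completed interviews needed: n₀ = 1.751² × 0.2500 / 0.048² ≈ 332.68 → 333.
At a 42% response rate, contacts needed = 333 / 0.42 ≈ 792.86 → 793.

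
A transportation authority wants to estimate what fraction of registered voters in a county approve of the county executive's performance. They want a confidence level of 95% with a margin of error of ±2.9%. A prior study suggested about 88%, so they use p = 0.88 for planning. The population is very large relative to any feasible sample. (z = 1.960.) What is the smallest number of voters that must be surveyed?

483

With p = 0.88, p(1−p) = 0.1056.
n = z²·p(1−p)/E² = 1.960² × 0.1056 / 0.029² = 3.8416 × 0.1056 / 0.000841 ≈ 482.37.
Rounding up gives n = 483.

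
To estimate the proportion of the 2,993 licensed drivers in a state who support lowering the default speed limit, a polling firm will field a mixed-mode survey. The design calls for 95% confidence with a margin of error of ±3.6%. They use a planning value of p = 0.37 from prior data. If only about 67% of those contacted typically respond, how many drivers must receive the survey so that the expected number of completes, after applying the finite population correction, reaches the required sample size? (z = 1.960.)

Completed interviews needed (unadjusted): n₀ = 1.960² × 0.2331 / 0.036² ≈ 690.95 → 691.
FPC for N = 2,993: n = 691 / (1 + 690/2993) = 691 / 1.2305 ≈ 561.54 → 562.
At a 67% response rate, contacts needed = 562 / 0.67 ≈ 838.81 → 839.

839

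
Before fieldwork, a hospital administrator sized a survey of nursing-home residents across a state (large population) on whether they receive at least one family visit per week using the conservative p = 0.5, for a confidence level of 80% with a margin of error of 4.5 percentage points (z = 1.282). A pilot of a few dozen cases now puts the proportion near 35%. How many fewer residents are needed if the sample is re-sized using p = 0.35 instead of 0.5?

18

Conservative (p = 0.5): n = 1.282² × 0.25 / 0.045² ≈ 202.90 → 203.
Using p = 0.35: p(1−p) = 0.2275, so n = 1.282² × 0.2275 / 0.045² ≈ 184.64 → 185.
Reduction: 203 − 185 = 18.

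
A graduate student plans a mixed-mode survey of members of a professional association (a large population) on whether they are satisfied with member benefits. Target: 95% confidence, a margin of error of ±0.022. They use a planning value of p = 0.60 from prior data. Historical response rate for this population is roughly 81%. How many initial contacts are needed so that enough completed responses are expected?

2352

For 95% confidence, z = 1.960.
Completed interviews needed: n₀ = 1.960² × 0.2400 / 0.022² ≈ 1904.93 → 1905.
At an 81% response rate, contacts needed = 1905 / 0.81 ≈ 2351.85 → 2352.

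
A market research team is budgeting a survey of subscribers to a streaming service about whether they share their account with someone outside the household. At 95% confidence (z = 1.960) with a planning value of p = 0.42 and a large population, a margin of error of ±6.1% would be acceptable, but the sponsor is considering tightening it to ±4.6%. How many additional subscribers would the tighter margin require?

191

At ±6.1%: n = 1.960² × 0.2436 / 0.061² ≈ 251.50 → 252.
At ±4.6%: n = 1.960² × 0.2436 / 0.046² ≈ 442.26 → 443.
Additional respondents: 443 − 252 = 191.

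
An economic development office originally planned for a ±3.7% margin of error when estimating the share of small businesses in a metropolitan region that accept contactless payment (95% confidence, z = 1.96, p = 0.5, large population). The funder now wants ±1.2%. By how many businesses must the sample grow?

At ±3.7%: n = 1.96² × 0.2500 / 0.037² ≈ 701.53 → 702.
At ±1.2%: n = 1.96² × 0.2500 / 0.012² ≈ 6669.44 → 6670.
Additional respondents: 6670 − 702 = 5968.

5968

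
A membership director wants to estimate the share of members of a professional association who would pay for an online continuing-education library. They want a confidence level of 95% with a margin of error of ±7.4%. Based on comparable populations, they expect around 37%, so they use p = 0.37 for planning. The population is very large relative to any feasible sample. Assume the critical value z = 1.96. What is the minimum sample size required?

With p = 0.37, p(1−p) = 0.2331.
n = z²·p(1−p)/E² = 1.96² × 0.2331 / 0.074² = 3.8416 × 0.2331 / 0.005476 ≈ 163.53.
Rounding up gives n = 164.

164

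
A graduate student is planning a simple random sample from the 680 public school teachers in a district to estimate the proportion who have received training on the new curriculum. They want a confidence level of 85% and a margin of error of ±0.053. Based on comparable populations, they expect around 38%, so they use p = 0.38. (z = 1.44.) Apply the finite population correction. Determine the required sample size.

Unadjusted: n₀ = 1.44² × 0.38 × 0.62 / 0.053² ≈ 173.92, so n₀ = 174.
Finite population correction with N = 680: n = n₀ / (1 + (n₀−1)/N) = 174 / (1 + 173/680) = 174 / 1.2544 ≈ 138.71.
Rounding up, n = 139.

139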